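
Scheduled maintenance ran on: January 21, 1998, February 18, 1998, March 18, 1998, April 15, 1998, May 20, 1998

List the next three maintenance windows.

These are Wednesdays at 28- or 35-day spacing (28, 28, 28, 35).
The pattern: 3rd Wednesday of the month.
3rd Wednesday of June 1998: June 17, 1998.
July 1998 — 3rd Wednesday is July 15, 1998.
August 1998 — 3rd Wednesday is August 19, 1998.

June 17, 1998; July 15, 1998; August 19, 1998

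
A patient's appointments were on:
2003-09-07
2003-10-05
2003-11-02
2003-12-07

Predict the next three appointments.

2004-01-04, 2004-02-01, 2004-03-07

These are Sundays at 28- or 35-day spacing (28, 28, 35).
The pattern: 1st Sunday of the month.
January 2004 — 1st Sunday is 2004-01-04.
February 2004 — 1st Sunday is 2004-02-01.
March 2004 — 1st Sunday is 2004-03-07.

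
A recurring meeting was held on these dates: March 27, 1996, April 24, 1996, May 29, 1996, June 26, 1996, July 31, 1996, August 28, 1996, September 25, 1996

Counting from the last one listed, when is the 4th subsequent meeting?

Every date is a Wednesday; gaps 28, 35, 28, 35, 28, 28 days.
Each is the last Wednesday of its month (at least one falls on the 29th or later, ruling out '4th Wednesday').
Last Wednesday of October 1996: October 30, 1996.
Last Wednesday of November 1996: November 27, 1996.
Last Wednesday of December 1996: December 25, 1996.
Last Wednesday of January 1997: January 29, 1997.

January 29, 1997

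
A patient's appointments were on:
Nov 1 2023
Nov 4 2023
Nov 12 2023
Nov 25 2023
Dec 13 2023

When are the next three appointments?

Gaps: 3, 8, 13, 18 days — each gap is 5 larger than the previous one.
Next gap: 23 days. Dec 13 2023 + 23 days = Jan 5 2024.
Next gap: 28 days. Jan 5 2024 + 28 days = Feb 2 2024.
Next gap: 33 days. Feb 2 2024 + 33 days = Mar 6 2024.

Jan 5 2024, Feb 2 2024, Mar 6 2024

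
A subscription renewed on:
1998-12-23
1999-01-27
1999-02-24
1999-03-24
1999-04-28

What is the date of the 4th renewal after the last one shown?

1999-08-25

These are Wednesdays at 28- or 35-day spacing (35, 28, 28, 35).
The pattern: 4th Wednesday of the month.
4th Wednesday of May 1999: 1999-05-26.
June 1999 — 4th Wednesday is 1999-06-23.
4th Wednesday of July 1999: 1999-07-28.
4th Wednesday of August 1999: 1999-08-25.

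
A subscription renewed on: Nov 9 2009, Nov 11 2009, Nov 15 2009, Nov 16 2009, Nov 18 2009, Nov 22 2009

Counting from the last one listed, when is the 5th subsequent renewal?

Dec 2 2009

The gap pattern 2, 4, 1, 2, 4 repeats every 3 events.
These are the Mondays, Wednesdays and Sundays of each week.
The following Monday is Nov 23 2009.
The following Wednesday is Nov 25 2009.
The following Sunday is Nov 29 2009.
Next Monday: Nov 30 2009.
The following Wednesday is Dec 2 2009.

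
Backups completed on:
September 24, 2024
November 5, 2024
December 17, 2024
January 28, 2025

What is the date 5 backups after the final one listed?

August 26, 2025

Gaps between consecutive events: 42, 42, 42 days — a constant 42-day interval.
January 28, 2025 + 42 days = March 11, 2025.
March 11, 2025 + 42 days = April 22, 2025.
April 22, 2025 + 42 days = June 3, 2025.
June 3, 2025 + 42 days = July 15, 2025.
July 15, 2025 + 42 days = August 26, 2025.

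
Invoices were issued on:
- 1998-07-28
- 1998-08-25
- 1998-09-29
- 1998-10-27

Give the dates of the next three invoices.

1998-11-24, 1998-12-29, 1999-01-26

All Tuesdays; the gaps (28, 35, 28) vary with month length.
This is the last Tuesday of each month.
Last Tuesday of November 1998: 1998-11-24.
December 1998 ends with Tuesday 1998-12-29.
Last Tuesday of January 1999: 1999-01-26.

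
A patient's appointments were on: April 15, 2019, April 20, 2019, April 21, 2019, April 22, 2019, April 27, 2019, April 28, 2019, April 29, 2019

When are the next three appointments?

Gaps: 5, 1, 1, 5, 1, 1 days — not constant, but cyclic with period 3.
The events fall on every Monday, Saturday and Sunday.
The following Saturday is May 4, 2019.
The following Sunday is May 5, 2019.
Next Monday: May 6, 2019.

May 4, 2019; May 5, 2019; May 6, 2019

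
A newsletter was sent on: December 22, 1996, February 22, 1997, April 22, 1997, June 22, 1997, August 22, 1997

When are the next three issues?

October 22, 1997; December 22, 1997; February 22, 1998

Each date is the 22nd; the gaps (62, 59, 61, 61) track the month lengths.
The rule is the 22nd of every 2 months.
October 1997: October 22, 1997.
December 1997: December 22, 1997.
Next: February 1998 → February 22, 1998.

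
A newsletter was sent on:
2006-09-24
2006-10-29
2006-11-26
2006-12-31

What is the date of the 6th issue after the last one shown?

2007-06-24

Every date is a Sunday; gaps 35, 28, 35 days.
Each is the last Sunday of its month (at least one falls on the 29th or later, ruling out '4th Sunday').
Last Sunday of January 2007: 2007-01-28.
February 2007 ends with Sunday 2007-02-25.
Last Sunday of March 2007: 2007-03-25.
April 2007 ends with Sunday 2007-04-29.
Last Sunday of May 2007: 2007-05-27.
June 2007 ends with Sunday 2007-06-24.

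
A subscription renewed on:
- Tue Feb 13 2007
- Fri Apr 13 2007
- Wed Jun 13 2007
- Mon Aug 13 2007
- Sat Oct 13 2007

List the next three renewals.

Thu Dec 13 2007, Wed Feb 13 2008, Sun Apr 13 2008

Each date is the 13th; the gaps (59, 61, 61, 61) track the month lengths.
The rule is the 13th of every 2 months.
Next: December 2007 → Thu Dec 13 2007.
Next: February 2008 → Wed Feb 13 2008.
April 2008: Sun Apr 13 2008.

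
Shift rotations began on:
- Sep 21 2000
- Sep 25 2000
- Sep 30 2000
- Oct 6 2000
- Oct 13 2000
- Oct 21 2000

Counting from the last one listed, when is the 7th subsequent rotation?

Jan 13 2001

Intervals are 4, 5, 6, 7, 8 days — an arithmetic progression with common difference 1.
Next gap: 9 days. Oct 21 2000 + 9 days = Oct 30 2000.
Next gap: 10 days. Oct 30 2000 + 10 days = Nov 9 2000.
Next gap: 11 days. Nov 9 2000 + 11 days = Nov 20 2000.
Next gap: 12 days. Nov 20 2000 + 12 days = Dec 2 2000.
Next gap: 13 days. Dec 2 2000 + 13 days = Dec 15 2000.
Next gap: 14 days. Dec 15 2000 + 14 days = Dec 29 2000.
Next gap: 15 days. Dec 29 2000 + 15 days = Jan 13 2001.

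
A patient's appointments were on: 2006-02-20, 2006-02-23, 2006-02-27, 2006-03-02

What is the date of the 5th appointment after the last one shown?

Gaps: 3, 4, 3 days — not constant, but cyclic with period 2.
The events fall on every Monday and Thursday.
The following Monday is 2006-03-06.
The following Thursday is 2006-03-09.
The following Monday is 2006-03-13.
Next Thursday: 2006-03-16.
The following Monday is 2006-03-20.

2006-03-20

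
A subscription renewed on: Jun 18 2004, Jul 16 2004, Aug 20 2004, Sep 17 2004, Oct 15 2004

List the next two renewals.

Gaps: 28, 35, 28, 28 days — a mix of 28 and 35. Every date is a Friday.
Each is the 3rd Friday of its month.
3rd Friday of November 2004: Nov 19 2004.
December 2004 — 3rd Friday is Dec 17 2004.

Nov 19 2004, Dec 17 2004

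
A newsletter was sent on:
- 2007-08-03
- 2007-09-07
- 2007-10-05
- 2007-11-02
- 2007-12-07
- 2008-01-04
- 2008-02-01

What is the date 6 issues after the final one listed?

2008-08-01

All dates are Fridays, 35, 28, 28, 35, 28, 28 days apart.
Specifically, the 1st Friday of each month.
March 2008 — 1st Friday is 2008-03-07.
April 2008 — 1st Friday is 2008-04-04.
May 2008 — 1st Friday is 2008-05-02.
June 2008 — 1st Friday is 2008-06-06.
1st Friday of July 2008: 2008-07-04.
1st Friday of August 2008: 2008-08-01.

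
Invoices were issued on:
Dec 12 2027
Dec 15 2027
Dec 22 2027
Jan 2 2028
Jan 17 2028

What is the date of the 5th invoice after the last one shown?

May 31 2028

Intervals are 3, 7, 11, 15 days — an arithmetic progression with common difference 4.
Next gap: 19 days. Jan 17 2028 + 19 days = Feb 5 2028.
Next gap: 23 days. Feb 5 2028 + 23 days = Feb 28 2028.
Next gap: 27 days. Feb 28 2028 + 27 days = Mar 26 2028.
Next gap: 31 days. Mar 26 2028 + 31 days = Apr 26 2028.
Next gap: 35 days. Apr 26 2028 + 35 days = May 31 2028.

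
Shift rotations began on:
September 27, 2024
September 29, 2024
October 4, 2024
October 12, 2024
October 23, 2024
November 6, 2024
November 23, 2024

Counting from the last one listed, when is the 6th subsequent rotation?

Intervals are 2, 5, 8, 11, 14, 17 days — an arithmetic progression with common difference 3.
Next gap: 20 days. November 23, 2024 + 20 days = December 13, 2024.
Next gap: 23 days. December 13, 2024 + 23 days = January 5, 2025.
Next gap: 26 days. January 5, 2025 + 26 days = January 31, 2025.
Next gap: 29 days. January 31, 2025 + 29 days = March 1, 2025.
Next gap: 32 days. March 1, 2025 + 32 days = April 2, 2025.
Next gap: 35 days. April 2, 2025 + 35 days = May 7, 2025.

May 7, 2025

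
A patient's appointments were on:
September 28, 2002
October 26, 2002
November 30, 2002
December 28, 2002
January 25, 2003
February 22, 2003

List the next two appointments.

March 29, 2003; April 26, 2003

Every date is a Saturday; gaps 28, 35, 28, 28, 28 days.
Each is the last Saturday of its month (at least one falls on the 29th or later, ruling out '4th Saturday').
Last Saturday of March 2003: March 29, 2003.
Last Saturday of April 2003: April 26, 2003.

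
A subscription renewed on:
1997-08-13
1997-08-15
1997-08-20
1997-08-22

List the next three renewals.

1997-08-27, 1997-08-29, 1997-09-03

The gap pattern 2, 5, 2 repeats every 2 events.
These are the Wednesdays and Fridays of each week.
The following Wednesday is 1997-08-27.
Next Friday: 1997-08-29.
Next Wednesday: 1997-09-03.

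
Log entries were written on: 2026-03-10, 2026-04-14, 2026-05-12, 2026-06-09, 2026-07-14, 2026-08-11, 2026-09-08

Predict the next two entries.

2026-10-13, 2026-11-10

Gaps: 35, 28, 28, 35, 28, 28 days — a mix of 28 and 35. Every date is a Tuesday.
Each is the 2nd Tuesday of its month.
2nd Tuesday of October 2026: 2026-10-13.
November 2026 — 2nd Tuesday is 2026-11-10.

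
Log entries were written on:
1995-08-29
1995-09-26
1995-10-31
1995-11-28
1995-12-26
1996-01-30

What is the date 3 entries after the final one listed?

These are Tuesdays with 28, 35, 28, 28, 35-day gaps.
Each is the final Tuesday of its month — 1995-08-29 is past the 28th, so '4th Tuesday' doesn't fit.
Last Tuesday of February 1996: 1996-02-27.
Last Tuesday of March 1996: 1996-03-26.
Last Tuesday of April 1996: 1996-04-30.

1996-04-30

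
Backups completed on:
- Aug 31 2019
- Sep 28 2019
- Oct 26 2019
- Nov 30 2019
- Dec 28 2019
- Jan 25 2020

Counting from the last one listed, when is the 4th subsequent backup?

May 30 2020

Every date is a Saturday; gaps 28, 28, 35, 28, 28 days.
Each is the last Saturday of its month (at least one falls on the 29th or later, ruling out '4th Saturday').
Last Saturday of February 2020: Feb 29 2020.
March 2020 ends with Saturday Mar 28 2020.
Last Saturday of April 2020: Apr 25 2020.
May 2020 ends with Saturday May 30 2020.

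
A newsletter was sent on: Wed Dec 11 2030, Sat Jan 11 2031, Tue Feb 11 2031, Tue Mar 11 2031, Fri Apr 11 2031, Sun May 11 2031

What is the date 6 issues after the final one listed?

Tue Nov 11 2031

Each date is the 11th; the gaps (31, 31, 28, 31, 30) track the month lengths.
The rule is the 11th of each month.
Next: June 2031 → Wed Jun 11 2031.
July 2031: Fri Jul 11 2031.
Next: August 2031 → Mon Aug 11 2031.
September 2031: Thu Sep 11 2031.
October 2031: Sat Oct 11 2031.
November 2031: Tue Nov 11 2031.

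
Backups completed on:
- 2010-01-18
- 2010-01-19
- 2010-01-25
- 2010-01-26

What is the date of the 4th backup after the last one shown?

Every event lands on a Monday or Tuesday (gaps cycle 1, 6, 1).
So the schedule is: every Monday and Tuesday.
The following Monday is 2010-02-01.
The following Tuesday is 2010-02-02.
The following Monday is 2010-02-08.
The following Tuesday is 2010-02-09.

2010-02-09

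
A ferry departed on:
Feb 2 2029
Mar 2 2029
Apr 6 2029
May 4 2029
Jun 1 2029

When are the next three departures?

Jul 6 2029, Aug 3 2029, Sep 7 2029

All dates are Fridays, 28, 35, 28, 28 days apart.
Specifically, the 1st Friday of each month.
1st Friday of July 2029: Jul 6 2029.
1st Friday of August 2029: Aug 3 2029.
September 2029 — 1st Friday is Sep 7 2029.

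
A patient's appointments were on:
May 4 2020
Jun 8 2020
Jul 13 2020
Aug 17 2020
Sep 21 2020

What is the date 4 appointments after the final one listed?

Feb 8 2021

The spacing is 35, 35, 35, 35 days — always 35 days.
Sep 21 2020 + 35 days = Oct 26 2020.
Oct 26 2020 + 35 days = Nov 30 2020.
Nov 30 2020 + 35 days = Jan 4 2021.
Jan 4 2021 + 35 days = Feb 8 2021.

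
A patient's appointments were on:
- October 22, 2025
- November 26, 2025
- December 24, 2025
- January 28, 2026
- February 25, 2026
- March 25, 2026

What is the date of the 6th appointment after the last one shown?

September 23, 2026

All dates are Wednesdays, 35, 28, 35, 28, 28 days apart.
Specifically, the 4th Wednesday of each month.
April 2026 — 4th Wednesday is April 22, 2026.
4th Wednesday of May 2026: May 27, 2026.
June 2026 — 4th Wednesday is June 24, 2026.
4th Wednesday of July 2026: July 22, 2026.
August 2026 — 4th Wednesday is August 26, 2026.
4th Wednesday of September 2026: September 23, 2026.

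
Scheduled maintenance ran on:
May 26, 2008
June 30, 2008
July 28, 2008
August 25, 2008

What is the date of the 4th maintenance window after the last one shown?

December 29, 2008

These are Mondays with 35, 28, 28-day gaps.
Each is the final Monday of its month — June 30, 2008 is past the 28th, so '4th Monday' doesn't fit.
September 2008 ends with Monday September 29, 2008.
Last Monday of October 2008: October 27, 2008.
Last Monday of November 2008: November 24, 2008.
Last Monday of December 2008: December 29, 2008.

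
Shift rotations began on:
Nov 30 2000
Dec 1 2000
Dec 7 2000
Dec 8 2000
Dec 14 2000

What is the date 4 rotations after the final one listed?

Dec 28 2000

The gap pattern 1, 6, 1, 6 repeats every 2 events.
These are the Thursdays and Fridays of each week.
Next Friday: Dec 15 2000.
The following Thursday is Dec 21 2000.
The following Friday is Dec 22 2000.
The following Thursday is Dec 28 2000.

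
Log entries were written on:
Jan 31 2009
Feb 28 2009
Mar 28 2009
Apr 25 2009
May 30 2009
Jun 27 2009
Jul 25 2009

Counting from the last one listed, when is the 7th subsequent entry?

Feb 27 2010

Every date is a Saturday; gaps 28, 28, 28, 35, 28, 28 days.
Each is the last Saturday of its month (at least one falls on the 29th or later, ruling out '4th Saturday').
August 2009 ends with Saturday Aug 29 2009.
September 2009 ends with Saturday Sep 26 2009.
Last Saturday of October 2009: Oct 31 2009.
November 2009 ends with Saturday Nov 28 2009.
December 2009 ends with Saturday Dec 26 2009.
Last Saturday of January 2010: Jan 30 2010.
February 2010 ends with Saturday Feb 27 2010.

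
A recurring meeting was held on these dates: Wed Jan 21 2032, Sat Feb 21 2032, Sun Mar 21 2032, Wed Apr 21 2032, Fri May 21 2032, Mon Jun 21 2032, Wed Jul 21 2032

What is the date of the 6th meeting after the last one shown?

Each date is the 21st; the gaps (31, 29, 31, 30, 31, 30) track the month lengths.
The rule is the 21st of each month.
August 2032: Sat Aug 21 2032.
September 2032: Tue Sep 21 2032.
October 2032: Thu Oct 21 2032.
November 2032: Sun Nov 21 2032.
December 2032: Tue Dec 21 2032.
Next: January 2033 → Fri Jan 21 2033.

Fri Jan 21 2033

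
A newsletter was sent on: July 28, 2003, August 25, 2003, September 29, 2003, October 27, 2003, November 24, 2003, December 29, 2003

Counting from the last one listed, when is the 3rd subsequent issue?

All Mondays; the gaps (28, 35, 28, 28, 35) vary with month length.
This is the last Monday of each month.
January 2004 ends with Monday January 26, 2004.
Last Monday of February 2004: February 23, 2004.
Last Monday of March 2004: March 29, 2004.

March 29, 2004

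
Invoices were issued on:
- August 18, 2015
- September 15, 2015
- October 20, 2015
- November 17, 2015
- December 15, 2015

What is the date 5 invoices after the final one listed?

May 17, 2016

All dates are Tuesdays, 28, 35, 28, 28 days apart.
Specifically, the 3rd Tuesday of each month.
3rd Tuesday of January 2016: January 19, 2016.
February 2016 — 3rd Tuesday is February 16, 2016.
March 2016 — 3rd Tuesday is March 15, 2016.
3rd Tuesday of April 2016: April 19, 2016.
May 2016 — 3rd Tuesday is May 17, 2016.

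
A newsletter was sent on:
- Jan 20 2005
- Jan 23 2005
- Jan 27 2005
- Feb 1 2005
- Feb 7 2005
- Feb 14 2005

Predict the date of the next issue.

Intervals are 3, 4, 5, 6, 7 days — an arithmetic progression with common difference 1.
Next gap: 8 days. Feb 14 2005 + 8 days = Feb 22 2005.

Feb 22 2005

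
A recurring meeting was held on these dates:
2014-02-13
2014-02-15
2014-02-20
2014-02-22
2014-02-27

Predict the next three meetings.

The gap pattern 2, 5, 2, 5 repeats every 2 events.
These are the Thursdays and Saturdays of each week.
Next Saturday: 2014-03-01.
The following Thursday is 2014-03-06.
Next Saturday: 2014-03-08.

2014-03-01, 2014-03-06, 2014-03-08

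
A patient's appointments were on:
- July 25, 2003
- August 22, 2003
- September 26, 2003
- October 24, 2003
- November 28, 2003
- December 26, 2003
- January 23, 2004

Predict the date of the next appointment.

These are Fridays at 28- or 35-day spacing (28, 35, 28, 35, 28, 28).
The pattern: 4th Friday of the month.
February 2004 — 4th Friday is February 27, 2004.

February 27, 2004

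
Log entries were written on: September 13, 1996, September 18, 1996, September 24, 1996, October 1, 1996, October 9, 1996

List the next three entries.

Intervals are 5, 6, 7, 8 days — an arithmetic progression with common difference 1.
Next gap: 9 days. October 9, 1996 + 9 days = October 18, 1996.
Next gap: 10 days. October 18, 1996 + 10 days = October 28, 1996.
Next gap: 11 days. October 28, 1996 + 11 days = November 8, 1996.

October 18, 1996; October 28, 1996; November 8, 1996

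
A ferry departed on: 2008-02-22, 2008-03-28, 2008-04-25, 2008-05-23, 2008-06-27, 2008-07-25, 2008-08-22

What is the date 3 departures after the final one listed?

All dates are Fridays, 35, 28, 28, 35, 28, 28 days apart.
Specifically, the 4th Friday of each month.
4th Friday of September 2008: 2008-09-26.
4th Friday of October 2008: 2008-10-24.
4th Friday of November 2008: 2008-11-28.

2008-11-28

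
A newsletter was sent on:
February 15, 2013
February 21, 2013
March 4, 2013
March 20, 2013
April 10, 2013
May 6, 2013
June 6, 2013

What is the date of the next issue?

Intervals are 6, 11, 16, 21, 26, 31 days — an arithmetic progression with common difference 5.
Next gap: 36 days. June 6, 2013 + 36 days = July 12, 2013.

July 12, 2013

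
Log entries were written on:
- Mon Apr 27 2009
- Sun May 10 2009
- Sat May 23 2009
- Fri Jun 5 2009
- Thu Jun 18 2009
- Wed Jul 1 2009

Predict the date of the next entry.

Every event comes 13 days after the last (13, 13, 13, 13, 13).
Wed Jul 1 2009 + 13 days = Tue Jul 14 2009.

Tue Jul 14 2009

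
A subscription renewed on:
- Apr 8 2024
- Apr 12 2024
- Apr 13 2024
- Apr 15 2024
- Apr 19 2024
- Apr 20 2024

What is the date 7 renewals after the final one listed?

Gaps: 4, 1, 2, 4, 1 days — not constant, but cyclic with period 3.
The events fall on every Monday, Friday and Saturday.
Next Monday: Apr 22 2024.
Next Friday: Apr 26 2024.
Next Saturday: Apr 27 2024.
The following Monday is Apr 29 2024.
The following Friday is May 3 2024.
The following Saturday is May 4 2024.
Next Monday: May 6 2024.

May 6 2024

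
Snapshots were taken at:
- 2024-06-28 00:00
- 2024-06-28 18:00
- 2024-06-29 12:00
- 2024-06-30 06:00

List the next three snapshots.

2024-07-01 00:00, 2024-07-01 18:00, 2024-07-02 12:00

Gaps: 18, 18, 18 hours — each event is 18 hours after the previous one.
2024-06-30 06:00 + 18 h = 2024-07-01 00:00.
2024-07-01 00:00 + 18 h = 2024-07-01 18:00.
2024-07-01 18:00 + 18 h = 2024-07-02 12:00.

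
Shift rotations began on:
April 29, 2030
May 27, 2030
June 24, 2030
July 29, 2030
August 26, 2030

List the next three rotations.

Every date is a Monday; gaps 28, 28, 35, 28 days.
Each is the last Monday of its month (at least one falls on the 29th or later, ruling out '4th Monday').
Last Monday of September 2030: September 30, 2030.
Last Monday of October 2030: October 28, 2030.
November 2030 ends with Monday November 25, 2030.

September 30, 2030; October 28, 2030; November 25, 2030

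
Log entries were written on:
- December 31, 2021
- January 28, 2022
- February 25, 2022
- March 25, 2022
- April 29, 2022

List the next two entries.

May 27, 2022; June 24, 2022

All Fridays; the gaps (28, 28, 28, 35) vary with month length.
This is the last Friday of each month.
Last Friday of May 2022: May 27, 2022.
June 2022 ends with Friday June 24, 2022.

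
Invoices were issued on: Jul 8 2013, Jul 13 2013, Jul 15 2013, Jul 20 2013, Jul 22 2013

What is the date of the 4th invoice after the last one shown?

The gap pattern 5, 2, 5, 2 repeats every 2 events.
These are the Mondays and Saturdays of each week.
The following Saturday is Jul 27 2013.
Next Monday: Jul 29 2013.
The following Saturday is Aug 3 2013.
The following Monday is Aug 5 2013.

Aug 5 2013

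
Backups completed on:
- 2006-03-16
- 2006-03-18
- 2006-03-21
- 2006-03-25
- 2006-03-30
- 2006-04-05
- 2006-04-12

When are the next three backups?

2006-04-20, 2006-04-29, 2006-05-09

The spacing grows by 1 each time: 2, 3, 4, 5, 6, 7 days.
Next gap: 8 days. 2006-04-12 + 8 days = 2006-04-20.
Next gap: 9 days. 2006-04-20 + 9 days = 2006-04-29.
Next gap: 10 days. 2006-04-29 + 10 days = 2006-05-09.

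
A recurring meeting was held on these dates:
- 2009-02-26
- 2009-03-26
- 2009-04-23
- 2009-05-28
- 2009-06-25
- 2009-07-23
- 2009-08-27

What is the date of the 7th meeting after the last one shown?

2010-03-25

These are Thursdays at 28- or 35-day spacing (28, 28, 35, 28, 28, 35).
The pattern: 4th Thursday of the month.
September 2009 — 4th Thursday is 2009-09-24.
4th Thursday of October 2009: 2009-10-22.
4th Thursday of November 2009: 2009-11-26.
December 2009 — 4th Thursday is 2009-12-24.
4th Thursday of January 2010: 2010-01-28.
4th Thursday of February 2010: 2010-02-25.
March 2010 — 4th Thursday is 2010-03-25.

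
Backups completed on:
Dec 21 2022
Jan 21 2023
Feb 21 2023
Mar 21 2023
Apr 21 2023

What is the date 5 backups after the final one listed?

Sep 21 2023

The day-of-month is always 21 (31, 31, 28, 31 days between events).
So this recurs on the 21st of each month.
May 2023: May 21 2023.
Next: June 2023 → Jun 21 2023.
July 2023: Jul 21 2023.
Next: August 2023 → Aug 21 2023.
September 2023: Sep 21 2023.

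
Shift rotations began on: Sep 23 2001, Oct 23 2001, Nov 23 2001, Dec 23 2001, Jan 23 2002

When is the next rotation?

Gaps: 30, 31, 30, 31 days — not constant. Every event is on the 23rd of the month.
Pattern: the 23rd of each month.
February 2002: Feb 23 2002.

Feb 23 2002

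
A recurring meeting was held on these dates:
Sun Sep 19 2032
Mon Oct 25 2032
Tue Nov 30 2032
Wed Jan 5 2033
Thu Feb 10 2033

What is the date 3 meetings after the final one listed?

Every event comes 36 days after the last (36, 36, 36, 36).
Thu Feb 10 2033 + 36 days = Fri Mar 18 2033.
Fri Mar 18 2033 + 36 days = Sat Apr 23 2033.
Sat Apr 23 2033 + 36 days = Sun May 29 2033.

Sun May 29 2033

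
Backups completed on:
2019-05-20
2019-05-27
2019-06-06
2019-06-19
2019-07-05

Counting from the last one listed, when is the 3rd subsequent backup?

2019-09-09

Gaps: 7, 10, 13, 16 days — each gap is 3 larger than the previous one.
Next gap: 19 days. 2019-07-05 + 19 days = 2019-07-24.
Next gap: 22 days. 2019-07-24 + 22 days = 2019-08-15.
Next gap: 25 days. 2019-08-15 + 25 days = 2019-09-09.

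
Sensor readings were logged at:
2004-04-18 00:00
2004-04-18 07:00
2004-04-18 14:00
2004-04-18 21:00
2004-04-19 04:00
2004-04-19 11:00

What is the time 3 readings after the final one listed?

2004-04-20 08:00

The interval is a steady 7 hours (7, 7, 7, 7, 7).
2004-04-19 11:00 + 7 h = 2004-04-19 18:00.
2004-04-19 18:00 + 7 h = 2004-04-20 01:00.
2004-04-20 01:00 + 7 h = 2004-04-20 08:00.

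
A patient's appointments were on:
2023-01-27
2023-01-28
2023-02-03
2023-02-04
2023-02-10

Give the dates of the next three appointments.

Gaps: 1, 6, 1, 6 days — not constant, but cyclic with period 2.
The events fall on every Friday and Saturday.
The following Saturday is 2023-02-11.
Next Friday: 2023-02-17.
Next Saturday: 2023-02-18.

2023-02-11, 2023-02-17, 2023-02-18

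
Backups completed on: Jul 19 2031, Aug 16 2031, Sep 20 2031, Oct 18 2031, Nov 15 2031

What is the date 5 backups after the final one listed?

These are Saturdays at 28- or 35-day spacing (28, 35, 28, 28).
The pattern: 3rd Saturday of the month.
3rd Saturday of December 2031: Dec 20 2031.
January 2032 — 3rd Saturday is Jan 17 2032.
3rd Saturday of February 2032: Feb 21 2032.
March 2032 — 3rd Saturday is Mar 20 2032.
April 2032 — 3rd Saturday is Apr 17 2032.

Apr 17 2032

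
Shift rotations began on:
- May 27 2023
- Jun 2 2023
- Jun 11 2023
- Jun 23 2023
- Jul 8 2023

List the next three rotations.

Gaps: 6, 9, 12, 15 days — each gap is 3 larger than the previous one.
Next gap: 18 days. Jul 8 2023 + 18 days = Jul 26 2023.
Next gap: 21 days. Jul 26 2023 + 21 days = Aug 16 2023.
Next gap: 24 days. Aug 16 2023 + 24 days = Sep 9 2023.

Jul 26 2023, Aug 16 2023, Sep 9 2023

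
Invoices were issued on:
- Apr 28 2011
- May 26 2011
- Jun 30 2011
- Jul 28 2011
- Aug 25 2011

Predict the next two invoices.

Every date is a Thursday; gaps 28, 35, 28, 28 days.
Each is the last Thursday of its month (at least one falls on the 29th or later, ruling out '4th Thursday').
Last Thursday of September 2011: Sep 29 2011.
October 2011 ends with Thursday Oct 27 2011.

Sep 29 2011, Oct 27 2011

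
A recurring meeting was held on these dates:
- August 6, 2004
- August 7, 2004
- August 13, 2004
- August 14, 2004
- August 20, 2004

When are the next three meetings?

August 21, 2004; August 27, 2004; August 28, 2004

Gaps: 1, 6, 1, 6 days — not constant, but cyclic with period 2.
The events fall on every Friday and Saturday.
The following Saturday is August 21, 2004.
The following Friday is August 27, 2004.
The following Saturday is August 28, 2004.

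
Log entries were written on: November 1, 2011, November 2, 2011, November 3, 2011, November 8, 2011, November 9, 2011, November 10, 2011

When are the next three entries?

November 15, 2011; November 16, 2011; November 17, 2011

Gaps: 1, 1, 5, 1, 1 days — not constant, but cyclic with period 3.
The events fall on every Tuesday, Wednesday and Thursday.
Next Tuesday: November 15, 2011.
The following Wednesday is November 16, 2011.
The following Thursday is November 17, 2011.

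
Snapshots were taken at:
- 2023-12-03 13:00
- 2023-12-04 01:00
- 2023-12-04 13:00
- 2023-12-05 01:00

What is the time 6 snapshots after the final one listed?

2023-12-08 01:00

Gaps: 12, 12, 12 hours — each event is 12 hours after the previous one.
2023-12-05 01:00 + 12 h = 2023-12-05 13:00.
2023-12-05 13:00 + 12 h = 2023-12-06 01:00.
2023-12-06 01:00 + 12 h = 2023-12-06 13:00.
2023-12-06 13:00 + 12 h = 2023-12-07 01:00.
2023-12-07 01:00 + 12 h = 2023-12-07 13:00.
2023-12-07 13:00 + 12 h = 2023-12-08 01:00.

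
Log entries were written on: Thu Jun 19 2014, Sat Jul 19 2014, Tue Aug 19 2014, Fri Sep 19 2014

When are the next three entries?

Sun Oct 19 2014, Wed Nov 19 2014, Fri Dec 19 2014

Gaps: 30, 31, 31 days — not constant. Every event is on the 19th of the month.
Pattern: the 19th of each month.
Next: October 2014 → Sun Oct 19 2014.
Next: November 2014 → Wed Nov 19 2014.
Next: December 2014 → Fri Dec 19 2014.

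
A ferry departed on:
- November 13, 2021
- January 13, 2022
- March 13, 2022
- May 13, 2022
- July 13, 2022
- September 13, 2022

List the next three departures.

November 13, 2022; January 13, 2023; March 13, 2023

Gaps: 61, 59, 61, 61, 62 days — not constant. Every event is on the 13th of the month.
Pattern: the 13th of every 2 months.
Next: November 2022 → November 13, 2022.
January 2023: January 13, 2023.
Next: March 2023 → March 13, 2023.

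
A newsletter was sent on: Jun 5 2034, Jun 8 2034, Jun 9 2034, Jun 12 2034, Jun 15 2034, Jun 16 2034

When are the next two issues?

The gap pattern 3, 1, 3, 3, 1 repeats every 3 events.
These are the Mondays, Thursdays and Fridays of each week.
Next Monday: Jun 19 2034.
Next Thursday: Jun 22 2034.

Jun 19 2034, Jun 22 2034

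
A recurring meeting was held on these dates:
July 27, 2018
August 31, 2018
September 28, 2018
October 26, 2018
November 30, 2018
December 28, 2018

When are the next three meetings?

January 25, 2019; February 22, 2019; March 29, 2019

These are Fridays with 35, 28, 28, 35, 28-day gaps.
Each is the final Friday of its month — August 31, 2018 is past the 28th, so '4th Friday' doesn't fit.
Last Friday of January 2019: January 25, 2019.
Last Friday of February 2019: February 22, 2019.
March 2019 ends with Friday March 29, 2019.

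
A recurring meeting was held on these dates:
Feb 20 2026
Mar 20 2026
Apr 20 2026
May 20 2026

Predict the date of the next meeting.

Each date is the 20th; the gaps (28, 31, 30) track the month lengths.
The rule is the 20th of each month.
June 2026: Jun 20 2026.

Jun 20 2026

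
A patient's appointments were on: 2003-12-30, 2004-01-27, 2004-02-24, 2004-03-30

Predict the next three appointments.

2004-04-27, 2004-05-25, 2004-06-29

These are Tuesdays with 28, 28, 35-day gaps.
Each is the final Tuesday of its month — 2003-12-30 is past the 28th, so '4th Tuesday' doesn't fit.
Last Tuesday of April 2004: 2004-04-27.
May 2004 ends with Tuesday 2004-05-25.
Last Tuesday of June 2004: 2004-06-29.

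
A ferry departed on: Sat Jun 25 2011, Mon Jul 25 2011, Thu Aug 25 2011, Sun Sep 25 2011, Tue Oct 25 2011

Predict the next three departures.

The day-of-month is always 25 (30, 31, 31, 30 days between events).
So this recurs on the 25th of each month.
November 2011: Fri Nov 25 2011.
Next: December 2011 → Sun Dec 25 2011.
January 2012: Wed Jan 25 2012.

Fri Nov 25 2011, Sun Dec 25 2011, Wed Jan 25 2012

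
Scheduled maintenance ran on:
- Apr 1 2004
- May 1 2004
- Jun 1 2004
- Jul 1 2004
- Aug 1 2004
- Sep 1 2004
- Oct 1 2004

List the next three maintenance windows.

Nov 1 2004, Dec 1 2004, Jan 1 2005

The day-of-month is always 1 (30, 31, 30, 31, 31, 30 days between events).
So this recurs on the 1st of each month.
November 2004: Nov 1 2004.
December 2004: Dec 1 2004.
January 2005: Jan 1 2005.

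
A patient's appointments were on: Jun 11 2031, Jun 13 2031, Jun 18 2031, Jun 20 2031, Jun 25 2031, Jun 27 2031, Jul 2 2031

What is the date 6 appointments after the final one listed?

Gaps: 2, 5, 2, 5, 2, 5 days — not constant, but cyclic with period 2.
The events fall on every Wednesday and Friday.
The following Friday is Jul 4 2031.
Next Wednesday: Jul 9 2031.
Next Friday: Jul 11 2031.
The following Wednesday is Jul 16 2031.
Next Friday: Jul 18 2031.
Next Wednesday: Jul 23 2031.

Jul 23 2031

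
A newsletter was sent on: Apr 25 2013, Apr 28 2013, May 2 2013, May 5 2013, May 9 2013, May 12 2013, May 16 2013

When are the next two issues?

Every event lands on a Thursday or Sunday (gaps cycle 3, 4, 3, 4, 3, 4).
So the schedule is: every Thursday and Sunday.
The following Sunday is May 19 2013.
Next Thursday: May 23 2013.

May 19 2013, May 23 2013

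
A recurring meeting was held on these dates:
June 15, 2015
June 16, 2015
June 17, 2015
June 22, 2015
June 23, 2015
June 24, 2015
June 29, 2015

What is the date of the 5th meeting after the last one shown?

July 8, 2015

Gaps: 1, 1, 5, 1, 1, 5 days — not constant, but cyclic with period 3.
The events fall on every Monday, Tuesday and Wednesday.
Next Tuesday: June 30, 2015.
The following Wednesday is July 1, 2015.
Next Monday: July 6, 2015.
The following Tuesday is July 7, 2015.
Next Wednesday: July 8, 2015.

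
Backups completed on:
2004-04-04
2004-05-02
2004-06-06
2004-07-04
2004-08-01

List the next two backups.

2004-09-05, 2004-10-03

Gaps: 28, 35, 28, 28 days — a mix of 28 and 35. Every date is a Sunday.
Each is the 1st Sunday of its month.
1st Sunday of September 2004: 2004-09-05.
1st Sunday of October 2004: 2004-10-03.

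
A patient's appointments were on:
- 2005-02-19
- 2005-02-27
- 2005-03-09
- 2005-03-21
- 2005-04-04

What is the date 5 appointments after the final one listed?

2005-07-13

Gaps: 8, 10, 12, 14 days — each gap is 2 larger than the previous one.
Next gap: 16 days. 2005-04-04 + 16 days = 2005-04-20.
Next gap: 18 days. 2005-04-20 + 18 days = 2005-05-08.
Next gap: 20 days. 2005-05-08 + 20 days = 2005-05-28.
Next gap: 22 days. 2005-05-28 + 22 days = 2005-06-19.
Next gap: 24 days. 2005-06-19 + 24 days = 2005-07-13.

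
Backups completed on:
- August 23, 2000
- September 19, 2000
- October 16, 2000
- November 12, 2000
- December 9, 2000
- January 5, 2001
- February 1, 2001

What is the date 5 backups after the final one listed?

Gaps between consecutive events: 27, 27, 27, 27, 27, 27 days — a constant 27-day interval.
February 1, 2001 + 27 days = February 28, 2001.
February 28, 2001 + 27 days = March 27, 2001.
March 27, 2001 + 27 days = April 23, 2001.
April 23, 2001 + 27 days = May 20, 2001.
May 20, 2001 + 27 days = June 16, 2001.

June 16, 2001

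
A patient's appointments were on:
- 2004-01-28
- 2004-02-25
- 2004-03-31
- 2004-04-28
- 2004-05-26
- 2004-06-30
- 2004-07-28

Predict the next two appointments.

2004-08-25, 2004-09-29

All Wednesdays; the gaps (28, 35, 28, 28, 35, 28) vary with month length.
This is the last Wednesday of each month.
August 2004 ends with Wednesday 2004-08-25.
September 2004 ends with Wednesday 2004-09-29.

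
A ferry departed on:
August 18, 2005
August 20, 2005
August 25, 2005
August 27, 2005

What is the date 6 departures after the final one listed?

Gaps: 2, 5, 2 days — not constant, but cyclic with period 2.
The events fall on every Thursday and Saturday.
Next Thursday: September 1, 2005.
Next Saturday: September 3, 2005.
Next Thursday: September 8, 2005.
Next Saturday: September 10, 2005.
Next Thursday: September 15, 2005.
The following Saturday is September 17, 2005.

September 17, 2005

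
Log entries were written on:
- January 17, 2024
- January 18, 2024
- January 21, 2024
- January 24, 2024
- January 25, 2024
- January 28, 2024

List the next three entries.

January 31, 2024; February 1, 2024; February 4, 2024

Every event lands on a Wednesday or Thursday or Sunday (gaps cycle 1, 3, 3, 1, 3).
So the schedule is: every Wednesday, Thursday and Sunday.
The following Wednesday is January 31, 2024.
Next Thursday: February 1, 2024.
The following Sunday is February 4, 2024.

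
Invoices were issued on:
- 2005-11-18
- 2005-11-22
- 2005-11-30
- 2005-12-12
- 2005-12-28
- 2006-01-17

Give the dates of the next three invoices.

2006-02-10, 2006-03-10, 2006-04-11

The spacing grows by 4 each time: 4, 8, 12, 16, 20 days.
Next gap: 24 days. 2006-01-17 + 24 days = 2006-02-10.
Next gap: 28 days. 2006-02-10 + 28 days = 2006-03-10.
Next gap: 32 days. 2006-03-10 + 32 days = 2006-04-11.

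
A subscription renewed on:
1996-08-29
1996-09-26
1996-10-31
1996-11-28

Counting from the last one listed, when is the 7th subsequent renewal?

1997-06-26

Every date is a Thursday; gaps 28, 35, 28 days.
Each is the last Thursday of its month (at least one falls on the 29th or later, ruling out '4th Thursday').
December 1996 ends with Thursday 1996-12-26.
Last Thursday of January 1997: 1997-01-30.
February 1997 ends with Thursday 1997-02-27.
Last Thursday of March 1997: 1997-03-27.
April 1997 ends with Thursday 1997-04-24.
May 1997 ends with Thursday 1997-05-29.
Last Thursday of June 1997: 1997-06-26.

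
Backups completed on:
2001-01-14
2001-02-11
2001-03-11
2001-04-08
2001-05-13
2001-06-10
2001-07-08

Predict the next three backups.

2001-08-12, 2001-09-09, 2001-10-14

All dates are Sundays, 28, 28, 28, 35, 28, 28 days apart.
Specifically, the 2nd Sunday of each month.
August 2001 — 2nd Sunday is 2001-08-12.
September 2001 — 2nd Sunday is 2001-09-09.
October 2001 — 2nd Sunday is 2001-10-14.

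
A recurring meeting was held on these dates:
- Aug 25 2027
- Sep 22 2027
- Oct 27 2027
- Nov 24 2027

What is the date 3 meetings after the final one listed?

Feb 23 2028

Gaps: 28, 35, 28 days — a mix of 28 and 35. Every date is a Wednesday.
Each is the 4th Wednesday of its month.
December 2027 — 4th Wednesday is Dec 22 2027.
January 2028 — 4th Wednesday is Jan 26 2028.
February 2028 — 4th Wednesday is Feb 23 2028.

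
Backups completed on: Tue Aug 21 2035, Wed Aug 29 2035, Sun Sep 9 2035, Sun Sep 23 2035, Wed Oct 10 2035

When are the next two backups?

Intervals are 8, 11, 14, 17 days — an arithmetic progression with common difference 3.
Next gap: 20 days. Wed Oct 10 2035 + 20 days = Tue Oct 30 2035.
Next gap: 23 days. Tue Oct 30 2035 + 23 days = Thu Nov 22 2035.

Tue Oct 30 2035, Thu Nov 22 2035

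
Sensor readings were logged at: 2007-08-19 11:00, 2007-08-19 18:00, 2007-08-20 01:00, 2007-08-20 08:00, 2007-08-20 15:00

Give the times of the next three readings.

2007-08-20 22:00, 2007-08-21 05:00, 2007-08-21 12:00

Spacing: 7, 7, 7, 7 h — constant 7 h.
2007-08-20 15:00 + 7 h = 2007-08-20 22:00.
2007-08-20 22:00 + 7 h = 2007-08-21 05:00.
2007-08-21 05:00 + 7 h = 2007-08-21 12:00.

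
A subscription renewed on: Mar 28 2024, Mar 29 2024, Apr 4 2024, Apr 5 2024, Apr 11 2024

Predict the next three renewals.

Apr 12 2024, Apr 18 2024, Apr 19 2024

The gap pattern 1, 6, 1, 6 repeats every 2 events.
These are the Thursdays and Fridays of each week.
The following Friday is Apr 12 2024.
The following Thursday is Apr 18 2024.
The following Friday is Apr 19 2024.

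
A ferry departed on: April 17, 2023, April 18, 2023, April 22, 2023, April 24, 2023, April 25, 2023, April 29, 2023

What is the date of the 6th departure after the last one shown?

The gap pattern 1, 4, 2, 1, 4 repeats every 3 events.
These are the Mondays, Tuesdays and Saturdays of each week.
The following Monday is May 1, 2023.
The following Tuesday is May 2, 2023.
The following Saturday is May 6, 2023.
Next Monday: May 8, 2023.
The following Tuesday is May 9, 2023.
Next Saturday: May 13, 2023.

May 13, 2023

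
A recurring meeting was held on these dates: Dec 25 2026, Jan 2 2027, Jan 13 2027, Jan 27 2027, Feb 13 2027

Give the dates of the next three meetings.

Gaps: 8, 11, 14, 17 days — each gap is 3 larger than the previous one.
Next gap: 20 days. Feb 13 2027 + 20 days = Mar 5 2027.
Next gap: 23 days. Mar 5 2027 + 23 days = Mar 28 2027.
Next gap: 26 days. Mar 28 2027 + 26 days = Apr 23 2027.

Mar 5 2027, Mar 28 2027, Apr 23 2027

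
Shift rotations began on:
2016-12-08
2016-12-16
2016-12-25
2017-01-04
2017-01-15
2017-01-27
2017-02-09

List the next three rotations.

2017-02-23, 2017-03-10, 2017-03-26

The spacing grows by 1 each time: 8, 9, 10, 11, 12, 13 days.
Next gap: 14 days. 2017-02-09 + 14 days = 2017-02-23.
Next gap: 15 days. 2017-02-23 + 15 days = 2017-03-10.
Next gap: 16 days. 2017-03-10 + 16 days = 2017-03-26.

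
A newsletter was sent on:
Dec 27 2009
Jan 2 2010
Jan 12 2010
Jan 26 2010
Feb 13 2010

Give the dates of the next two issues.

Gaps: 6, 10, 14, 18 days — each gap is 4 larger than the previous one.
Next gap: 22 days. Feb 13 2010 + 22 days = Mar 7 2010.
Next gap: 26 days. Mar 7 2010 + 26 days = Apr 2 2010.

Mar 7 2010, Apr 2 2010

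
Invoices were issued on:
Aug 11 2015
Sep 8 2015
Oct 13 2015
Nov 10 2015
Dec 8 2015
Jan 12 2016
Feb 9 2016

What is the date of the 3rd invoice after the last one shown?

Gaps: 28, 35, 28, 28, 35, 28 days — a mix of 28 and 35. Every date is a Tuesday.
Each is the 2nd Tuesday of its month.
2nd Tuesday of March 2016: Mar 8 2016.
April 2016 — 2nd Tuesday is Apr 12 2016.
2nd Tuesday of May 2016: May 10 2016.

May 10 2016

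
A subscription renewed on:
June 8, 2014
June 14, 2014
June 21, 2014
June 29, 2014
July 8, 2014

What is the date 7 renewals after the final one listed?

October 7, 2014

Gaps: 6, 7, 8, 9 days — each gap is 1 larger than the previous one.
Next gap: 10 days. July 8, 2014 + 10 days = July 18, 2014.
Next gap: 11 days. July 18, 2014 + 11 days = July 29, 2014.
Next gap: 12 days. July 29, 2014 + 12 days = August 10, 2014.
Next gap: 13 days. August 10, 2014 + 13 days = August 23, 2014.
Next gap: 14 days. August 23, 2014 + 14 days = September 6, 2014.
Next gap: 15 days. September 6, 2014 + 15 days = September 21, 2014.
Next gap: 16 days. September 21, 2014 + 16 days = October 7, 2014.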